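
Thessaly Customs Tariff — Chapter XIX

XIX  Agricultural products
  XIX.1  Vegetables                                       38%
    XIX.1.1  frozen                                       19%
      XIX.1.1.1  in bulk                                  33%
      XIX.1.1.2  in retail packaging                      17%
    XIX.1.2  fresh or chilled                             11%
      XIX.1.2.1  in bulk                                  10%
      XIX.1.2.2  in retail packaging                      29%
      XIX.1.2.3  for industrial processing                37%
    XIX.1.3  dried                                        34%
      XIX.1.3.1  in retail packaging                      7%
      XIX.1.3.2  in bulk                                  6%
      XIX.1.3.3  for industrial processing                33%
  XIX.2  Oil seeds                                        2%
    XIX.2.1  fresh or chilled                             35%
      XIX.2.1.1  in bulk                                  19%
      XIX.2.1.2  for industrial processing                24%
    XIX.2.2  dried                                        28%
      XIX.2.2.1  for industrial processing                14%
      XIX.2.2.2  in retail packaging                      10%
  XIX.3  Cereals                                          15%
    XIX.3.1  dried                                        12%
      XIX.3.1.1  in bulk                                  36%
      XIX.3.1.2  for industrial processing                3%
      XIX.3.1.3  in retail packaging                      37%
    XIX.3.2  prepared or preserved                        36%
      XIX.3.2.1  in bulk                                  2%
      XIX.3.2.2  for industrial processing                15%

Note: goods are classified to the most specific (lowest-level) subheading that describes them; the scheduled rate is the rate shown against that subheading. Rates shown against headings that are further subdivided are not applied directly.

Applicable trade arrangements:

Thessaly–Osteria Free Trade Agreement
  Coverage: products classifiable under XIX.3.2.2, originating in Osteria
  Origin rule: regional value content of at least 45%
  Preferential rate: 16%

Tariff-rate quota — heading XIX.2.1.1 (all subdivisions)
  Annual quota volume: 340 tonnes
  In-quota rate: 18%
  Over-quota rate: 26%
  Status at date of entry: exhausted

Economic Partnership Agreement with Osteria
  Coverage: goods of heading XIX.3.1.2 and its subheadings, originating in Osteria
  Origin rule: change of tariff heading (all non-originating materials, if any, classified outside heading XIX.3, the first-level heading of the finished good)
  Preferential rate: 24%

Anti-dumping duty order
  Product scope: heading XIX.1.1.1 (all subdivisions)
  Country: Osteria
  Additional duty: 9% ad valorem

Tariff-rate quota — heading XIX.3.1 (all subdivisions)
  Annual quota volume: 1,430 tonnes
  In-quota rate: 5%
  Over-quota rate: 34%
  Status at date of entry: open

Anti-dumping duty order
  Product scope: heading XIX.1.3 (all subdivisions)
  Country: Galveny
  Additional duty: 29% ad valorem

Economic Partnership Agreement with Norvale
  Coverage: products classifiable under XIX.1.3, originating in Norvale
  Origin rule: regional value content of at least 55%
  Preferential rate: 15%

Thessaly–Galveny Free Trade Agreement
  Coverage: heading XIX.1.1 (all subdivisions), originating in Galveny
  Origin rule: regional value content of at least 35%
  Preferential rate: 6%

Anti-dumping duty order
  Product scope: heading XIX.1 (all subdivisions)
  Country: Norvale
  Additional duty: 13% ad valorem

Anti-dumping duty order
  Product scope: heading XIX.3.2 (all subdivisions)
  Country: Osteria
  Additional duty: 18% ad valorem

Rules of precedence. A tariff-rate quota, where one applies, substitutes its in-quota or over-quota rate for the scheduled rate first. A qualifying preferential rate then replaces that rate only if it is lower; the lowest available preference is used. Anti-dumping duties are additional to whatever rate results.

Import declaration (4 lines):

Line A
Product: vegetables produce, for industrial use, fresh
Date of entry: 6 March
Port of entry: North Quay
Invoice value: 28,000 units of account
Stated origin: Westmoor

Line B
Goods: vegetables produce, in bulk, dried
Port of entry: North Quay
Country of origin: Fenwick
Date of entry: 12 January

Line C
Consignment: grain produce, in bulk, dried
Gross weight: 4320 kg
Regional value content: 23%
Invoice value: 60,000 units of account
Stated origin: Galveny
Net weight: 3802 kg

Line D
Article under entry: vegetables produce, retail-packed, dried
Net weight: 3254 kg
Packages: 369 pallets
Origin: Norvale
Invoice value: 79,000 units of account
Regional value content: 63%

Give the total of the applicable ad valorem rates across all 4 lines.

Line A: vegetables → XIX.1; fresh → XIX.1.2; for industrial use → XIX.1.2.3. Scheduled 37%. No special measure applies. → 37%.
Line B: vegetables → XIX.1; dried → XIX.1.3; in bulk → XIX.1.3.2. Scheduled 6%. No special measure applies. → 6%.
Line C: grain → XIX.3; dried → XIX.3.1; in bulk → XIX.3.1.1. Scheduled 36%. quota on XIX.3.1 open → in-quota 5%; Galveny agreement on XIX.1.1: XIX.3.1.1 not covered. → 5%.
Line D: vegetables → XIX.1; dried → XIX.1.3; retail-packed → XIX.1.3.1. Scheduled 7%. Norvale agreement on XIX.1.3: RVC ≥ 55% → 15% available; preference 15% not lower than 7% → no reduction; anti-dumping (Norvale, XIX.1): +13%; total 7% + 13% = 20%. → 20%.
Sum: 37% + 6% + 5% + 20% = 68%.

68%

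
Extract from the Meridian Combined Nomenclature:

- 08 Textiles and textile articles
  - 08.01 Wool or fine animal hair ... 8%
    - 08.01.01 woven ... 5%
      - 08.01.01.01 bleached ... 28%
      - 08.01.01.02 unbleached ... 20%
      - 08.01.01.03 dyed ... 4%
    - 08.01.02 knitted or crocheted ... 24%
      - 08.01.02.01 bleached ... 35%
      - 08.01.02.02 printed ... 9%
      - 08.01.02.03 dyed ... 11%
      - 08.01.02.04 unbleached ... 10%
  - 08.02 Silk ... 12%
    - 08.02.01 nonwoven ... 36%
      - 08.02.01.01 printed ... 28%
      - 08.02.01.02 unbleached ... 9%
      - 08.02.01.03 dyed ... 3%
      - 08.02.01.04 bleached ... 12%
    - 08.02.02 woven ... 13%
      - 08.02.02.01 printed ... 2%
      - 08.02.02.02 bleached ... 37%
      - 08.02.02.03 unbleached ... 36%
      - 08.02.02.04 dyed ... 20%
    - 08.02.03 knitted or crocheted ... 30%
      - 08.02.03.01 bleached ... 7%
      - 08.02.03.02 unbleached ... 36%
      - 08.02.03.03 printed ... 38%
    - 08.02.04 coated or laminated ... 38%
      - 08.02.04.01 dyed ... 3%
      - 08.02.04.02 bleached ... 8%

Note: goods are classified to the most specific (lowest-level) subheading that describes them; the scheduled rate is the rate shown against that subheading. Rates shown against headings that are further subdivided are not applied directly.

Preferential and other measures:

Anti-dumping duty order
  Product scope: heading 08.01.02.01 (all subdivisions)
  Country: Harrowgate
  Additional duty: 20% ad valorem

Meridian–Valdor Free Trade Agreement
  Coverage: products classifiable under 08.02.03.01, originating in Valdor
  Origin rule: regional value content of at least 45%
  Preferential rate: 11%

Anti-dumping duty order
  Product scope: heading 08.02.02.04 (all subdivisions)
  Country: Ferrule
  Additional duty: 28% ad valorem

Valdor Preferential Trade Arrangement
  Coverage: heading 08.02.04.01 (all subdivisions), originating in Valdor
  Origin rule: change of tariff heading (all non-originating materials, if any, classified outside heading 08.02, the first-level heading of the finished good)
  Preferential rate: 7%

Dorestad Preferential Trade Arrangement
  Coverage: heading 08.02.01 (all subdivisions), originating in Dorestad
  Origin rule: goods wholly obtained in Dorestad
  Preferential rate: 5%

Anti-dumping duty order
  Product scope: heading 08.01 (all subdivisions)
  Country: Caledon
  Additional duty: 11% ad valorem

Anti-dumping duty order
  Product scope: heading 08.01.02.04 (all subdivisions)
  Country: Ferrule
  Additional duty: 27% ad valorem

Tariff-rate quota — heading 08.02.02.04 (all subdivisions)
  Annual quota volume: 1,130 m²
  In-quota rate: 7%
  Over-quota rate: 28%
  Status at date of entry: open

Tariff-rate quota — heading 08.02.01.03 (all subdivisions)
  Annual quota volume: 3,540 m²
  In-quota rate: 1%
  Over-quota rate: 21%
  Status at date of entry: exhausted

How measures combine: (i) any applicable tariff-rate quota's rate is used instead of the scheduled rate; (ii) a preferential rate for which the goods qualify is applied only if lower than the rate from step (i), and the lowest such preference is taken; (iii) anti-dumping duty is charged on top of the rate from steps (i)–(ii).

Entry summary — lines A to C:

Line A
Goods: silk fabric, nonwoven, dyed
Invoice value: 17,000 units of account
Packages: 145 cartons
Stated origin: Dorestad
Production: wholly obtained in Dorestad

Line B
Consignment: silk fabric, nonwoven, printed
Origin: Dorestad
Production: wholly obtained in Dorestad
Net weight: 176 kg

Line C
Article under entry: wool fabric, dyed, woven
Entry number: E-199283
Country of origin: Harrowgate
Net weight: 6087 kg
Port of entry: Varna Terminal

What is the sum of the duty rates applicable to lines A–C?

Line A: silk → 08.02; nonwoven → 08.02.01; dyed → 08.02.01.03. Scheduled 3%. quota on 08.02.01.03 exhausted → over-quota 21%; Dorestad agreement on 08.02.01: wholly obtained → 5% available; preferential 5%. → 5%.
Line B: silk → 08.02; nonwoven → 08.02.01; printed → 08.02.01.01. Scheduled 28%. Dorestad agreement on 08.02.01: wholly obtained → 5% available; preferential 5%. → 5%.
Line C: wool → 08.01; woven → 08.01.01; dyed → 08.01.01.03. Scheduled 4%. No special measure applies. → 4%.
Sum: 5% + 5% + 4% = 14%.

14%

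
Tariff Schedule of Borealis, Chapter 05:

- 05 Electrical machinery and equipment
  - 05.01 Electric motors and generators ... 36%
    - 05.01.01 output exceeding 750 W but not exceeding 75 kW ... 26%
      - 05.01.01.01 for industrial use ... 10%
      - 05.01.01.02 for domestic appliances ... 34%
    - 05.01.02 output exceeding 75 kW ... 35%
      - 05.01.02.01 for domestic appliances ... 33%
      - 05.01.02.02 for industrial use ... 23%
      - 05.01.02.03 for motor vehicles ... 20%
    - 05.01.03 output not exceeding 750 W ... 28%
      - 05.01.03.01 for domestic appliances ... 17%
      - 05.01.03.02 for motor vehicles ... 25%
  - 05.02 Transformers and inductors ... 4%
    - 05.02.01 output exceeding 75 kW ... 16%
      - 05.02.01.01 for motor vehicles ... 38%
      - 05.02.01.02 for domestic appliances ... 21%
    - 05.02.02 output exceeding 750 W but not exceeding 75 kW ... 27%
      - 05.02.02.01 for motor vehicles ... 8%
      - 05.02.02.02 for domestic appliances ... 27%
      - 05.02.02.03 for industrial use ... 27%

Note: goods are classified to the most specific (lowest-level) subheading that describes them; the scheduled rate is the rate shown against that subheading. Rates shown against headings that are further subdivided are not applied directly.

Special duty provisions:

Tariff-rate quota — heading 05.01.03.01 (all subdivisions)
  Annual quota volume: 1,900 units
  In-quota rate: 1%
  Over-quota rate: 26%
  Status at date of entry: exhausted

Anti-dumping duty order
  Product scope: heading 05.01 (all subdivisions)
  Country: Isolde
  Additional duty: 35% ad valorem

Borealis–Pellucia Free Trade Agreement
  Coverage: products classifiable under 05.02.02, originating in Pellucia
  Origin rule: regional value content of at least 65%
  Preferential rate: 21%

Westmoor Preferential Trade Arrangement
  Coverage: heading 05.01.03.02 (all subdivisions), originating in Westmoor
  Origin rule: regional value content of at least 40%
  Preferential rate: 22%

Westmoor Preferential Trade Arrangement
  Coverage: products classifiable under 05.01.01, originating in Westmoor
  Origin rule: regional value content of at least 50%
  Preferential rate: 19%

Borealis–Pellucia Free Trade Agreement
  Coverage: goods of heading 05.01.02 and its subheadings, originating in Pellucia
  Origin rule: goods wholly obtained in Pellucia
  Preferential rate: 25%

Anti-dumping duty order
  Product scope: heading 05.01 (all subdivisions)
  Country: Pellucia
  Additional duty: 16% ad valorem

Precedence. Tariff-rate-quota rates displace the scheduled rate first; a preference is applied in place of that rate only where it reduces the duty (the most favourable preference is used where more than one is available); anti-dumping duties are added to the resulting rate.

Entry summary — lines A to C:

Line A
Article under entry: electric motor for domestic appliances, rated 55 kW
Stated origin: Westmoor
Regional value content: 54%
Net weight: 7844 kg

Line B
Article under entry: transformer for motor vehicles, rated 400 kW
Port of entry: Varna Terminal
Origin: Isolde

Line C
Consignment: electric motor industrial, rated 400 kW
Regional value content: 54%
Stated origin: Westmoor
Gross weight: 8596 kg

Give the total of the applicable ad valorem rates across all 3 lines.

80%

Line A: electric motor → 05.01; rated 55 kW → 05.01.01; for domestic appliances → 05.01.01.02. Scheduled 34%. Westmoor agreement on 05.01.03.02: 05.01.01.02 not covered; Westmoor agreement on 05.01.01: RVC ≥ 50% → 19% available; preferential 19%. → 19%.
Line B: transformer → 05.02; rated 400 kW → 05.02.01; for motor vehicles → 05.02.01.01. Scheduled 38%. No special measure applies. → 38%.
Line C: electric motor → 05.01; rated 400 kW → 05.01.02; industrial → 05.01.02.02. Scheduled 23%. Westmoor agreement on 05.01.03.02: 05.01.02.02 not covered; Westmoor agreement on 05.01.01: 05.01.02.02 not covered. → 23%.
Sum: 19% + 38% + 23% = 80%.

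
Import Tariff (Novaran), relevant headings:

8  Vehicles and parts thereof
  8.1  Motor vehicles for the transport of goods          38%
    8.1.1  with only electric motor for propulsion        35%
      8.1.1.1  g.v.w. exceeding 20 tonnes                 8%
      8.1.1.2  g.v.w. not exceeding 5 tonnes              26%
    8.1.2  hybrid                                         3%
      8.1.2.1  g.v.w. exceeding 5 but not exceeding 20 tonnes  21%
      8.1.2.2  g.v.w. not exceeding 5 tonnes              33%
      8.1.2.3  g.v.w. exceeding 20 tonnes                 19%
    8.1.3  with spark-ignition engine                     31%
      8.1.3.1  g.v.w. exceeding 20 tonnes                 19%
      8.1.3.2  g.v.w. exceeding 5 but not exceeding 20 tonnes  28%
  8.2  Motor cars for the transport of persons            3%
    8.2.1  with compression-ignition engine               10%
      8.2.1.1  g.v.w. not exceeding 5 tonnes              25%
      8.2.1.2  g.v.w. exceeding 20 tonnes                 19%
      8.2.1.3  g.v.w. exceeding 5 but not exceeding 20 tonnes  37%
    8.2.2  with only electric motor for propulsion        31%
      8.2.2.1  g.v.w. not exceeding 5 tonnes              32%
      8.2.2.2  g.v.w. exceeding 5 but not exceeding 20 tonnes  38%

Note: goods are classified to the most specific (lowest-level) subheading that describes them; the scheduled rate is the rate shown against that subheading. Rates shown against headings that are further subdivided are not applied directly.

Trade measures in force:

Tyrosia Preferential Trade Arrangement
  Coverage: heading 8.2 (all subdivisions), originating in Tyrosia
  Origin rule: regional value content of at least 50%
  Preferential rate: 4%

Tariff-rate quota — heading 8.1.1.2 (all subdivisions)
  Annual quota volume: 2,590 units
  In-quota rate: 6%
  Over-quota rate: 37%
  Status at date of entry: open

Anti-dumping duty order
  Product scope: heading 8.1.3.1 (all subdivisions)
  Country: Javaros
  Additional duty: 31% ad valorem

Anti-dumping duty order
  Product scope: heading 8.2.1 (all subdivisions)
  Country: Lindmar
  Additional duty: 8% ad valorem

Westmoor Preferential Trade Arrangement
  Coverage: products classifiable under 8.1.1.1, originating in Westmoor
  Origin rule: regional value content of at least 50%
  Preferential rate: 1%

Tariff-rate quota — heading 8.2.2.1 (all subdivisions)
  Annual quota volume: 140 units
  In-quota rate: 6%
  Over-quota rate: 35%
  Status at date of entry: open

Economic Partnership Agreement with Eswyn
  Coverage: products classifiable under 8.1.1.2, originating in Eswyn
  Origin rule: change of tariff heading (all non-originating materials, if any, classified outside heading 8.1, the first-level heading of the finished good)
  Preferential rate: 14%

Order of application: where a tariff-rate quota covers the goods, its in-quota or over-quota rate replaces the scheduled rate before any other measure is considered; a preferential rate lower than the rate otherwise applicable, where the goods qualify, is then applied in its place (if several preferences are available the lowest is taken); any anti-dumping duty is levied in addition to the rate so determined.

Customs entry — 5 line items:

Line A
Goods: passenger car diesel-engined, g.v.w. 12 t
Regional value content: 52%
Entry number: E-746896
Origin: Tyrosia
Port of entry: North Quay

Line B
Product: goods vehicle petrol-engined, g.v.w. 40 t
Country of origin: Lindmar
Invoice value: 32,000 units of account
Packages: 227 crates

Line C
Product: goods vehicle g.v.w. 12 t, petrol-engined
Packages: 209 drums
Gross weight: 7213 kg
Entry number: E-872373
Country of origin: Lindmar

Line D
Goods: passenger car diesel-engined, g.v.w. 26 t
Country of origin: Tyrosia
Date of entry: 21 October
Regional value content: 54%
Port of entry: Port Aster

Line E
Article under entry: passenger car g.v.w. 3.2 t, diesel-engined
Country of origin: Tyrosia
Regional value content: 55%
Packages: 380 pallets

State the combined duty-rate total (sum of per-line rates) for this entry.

Line A: passenger car → 8.2; diesel-engined → 8.2.1; g.v.w. 12 t → 8.2.1.3. Scheduled 37%. Tyrosia agreement on 8.2: RVC ≥ 50% → 4% available; preferential 4%. → 4%.
Line B: goods vehicle → 8.1; petrol-engined → 8.1.3; g.v.w. 40 t → 8.1.3.1. Scheduled 19%. No special measure applies. → 19%.
Line C: goods vehicle → 8.1; petrol-engined → 8.1.3; g.v.w. 12 t → 8.1.3.2. Scheduled 28%. No special measure applies. → 28%.
Line D: passenger car → 8.2; diesel-engined → 8.2.1; g.v.w. 26 t → 8.2.1.2. Scheduled 19%. Tyrosia agreement on 8.2: RVC ≥ 50% → 4% available; preferential 4%. → 4%.
Line E: passenger car → 8.2; diesel-engined → 8.2.1; g.v.w. 3.2 t → 8.2.1.1. Scheduled 25%. Tyrosia agreement on 8.2: RVC ≥ 50% → 4% available; preferential 4%. → 4%.
Sum: 4% + 19% + 28% + 4% + 4% = 59%.

59%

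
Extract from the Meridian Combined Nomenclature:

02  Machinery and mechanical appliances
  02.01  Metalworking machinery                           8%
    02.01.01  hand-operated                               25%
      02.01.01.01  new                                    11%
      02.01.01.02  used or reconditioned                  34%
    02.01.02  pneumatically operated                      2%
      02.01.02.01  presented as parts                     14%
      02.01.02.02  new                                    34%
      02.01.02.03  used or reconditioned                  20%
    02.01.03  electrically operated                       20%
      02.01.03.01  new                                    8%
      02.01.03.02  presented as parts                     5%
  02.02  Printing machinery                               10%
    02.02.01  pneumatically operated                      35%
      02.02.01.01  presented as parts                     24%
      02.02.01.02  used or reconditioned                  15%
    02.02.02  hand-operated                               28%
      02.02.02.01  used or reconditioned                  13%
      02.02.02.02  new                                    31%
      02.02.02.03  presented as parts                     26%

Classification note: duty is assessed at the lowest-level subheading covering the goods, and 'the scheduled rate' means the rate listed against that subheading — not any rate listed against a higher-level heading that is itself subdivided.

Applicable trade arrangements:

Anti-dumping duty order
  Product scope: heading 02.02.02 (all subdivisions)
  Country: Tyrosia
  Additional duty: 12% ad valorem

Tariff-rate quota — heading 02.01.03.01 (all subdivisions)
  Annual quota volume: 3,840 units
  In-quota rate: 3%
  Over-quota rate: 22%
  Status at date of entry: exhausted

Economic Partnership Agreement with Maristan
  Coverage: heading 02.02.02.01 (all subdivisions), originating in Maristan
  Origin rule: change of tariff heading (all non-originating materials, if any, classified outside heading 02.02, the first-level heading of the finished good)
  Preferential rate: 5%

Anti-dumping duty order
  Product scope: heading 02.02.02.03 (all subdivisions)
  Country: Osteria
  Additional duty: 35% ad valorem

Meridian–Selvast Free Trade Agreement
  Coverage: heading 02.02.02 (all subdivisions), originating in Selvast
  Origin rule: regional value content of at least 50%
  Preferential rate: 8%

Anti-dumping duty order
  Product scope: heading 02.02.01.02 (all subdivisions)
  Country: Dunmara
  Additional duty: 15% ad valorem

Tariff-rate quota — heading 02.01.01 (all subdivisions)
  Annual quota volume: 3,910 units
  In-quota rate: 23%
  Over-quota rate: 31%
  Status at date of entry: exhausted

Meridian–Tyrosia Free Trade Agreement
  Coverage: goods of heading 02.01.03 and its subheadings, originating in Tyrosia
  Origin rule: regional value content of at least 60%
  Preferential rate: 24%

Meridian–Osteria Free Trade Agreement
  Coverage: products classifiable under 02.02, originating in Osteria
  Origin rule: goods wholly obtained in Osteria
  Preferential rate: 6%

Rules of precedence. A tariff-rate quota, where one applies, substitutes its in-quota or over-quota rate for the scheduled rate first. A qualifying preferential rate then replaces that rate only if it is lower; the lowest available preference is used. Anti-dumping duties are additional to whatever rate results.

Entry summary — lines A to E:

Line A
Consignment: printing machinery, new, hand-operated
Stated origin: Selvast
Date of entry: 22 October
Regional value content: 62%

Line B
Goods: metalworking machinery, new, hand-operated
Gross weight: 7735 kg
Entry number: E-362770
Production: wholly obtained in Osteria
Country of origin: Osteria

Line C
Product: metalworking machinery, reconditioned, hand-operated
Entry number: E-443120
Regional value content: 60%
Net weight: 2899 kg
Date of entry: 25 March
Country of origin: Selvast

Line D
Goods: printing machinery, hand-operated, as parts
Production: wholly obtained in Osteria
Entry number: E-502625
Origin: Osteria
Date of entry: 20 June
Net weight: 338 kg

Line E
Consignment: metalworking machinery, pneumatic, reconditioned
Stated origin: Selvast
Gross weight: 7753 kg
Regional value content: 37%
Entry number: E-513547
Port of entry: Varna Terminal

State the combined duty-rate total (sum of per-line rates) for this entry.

131%

Line A: printing → 02.02; hand-operated → 02.02.02; new → 02.02.02.02. Scheduled 31%. Selvast agreement on 02.02.02: RVC ≥ 50% → 8% available; preferential 8%. → 8%.
Line B: metalworking → 02.01; hand-operated → 02.01.01; new → 02.01.01.01. Scheduled 11%. quota on 02.01.01 exhausted → over-quota 31%; Osteria agreement on 02.02: 02.01.01.01 not covered. → 31%.
Line C: metalworking → 02.01; hand-operated → 02.01.01; reconditioned → 02.01.01.02. Scheduled 34%. quota on 02.01.01 exhausted → over-quota 31%; Selvast agreement on 02.02.02: 02.01.01.02 not covered. → 31%.
Line D: printing → 02.02; hand-operated → 02.02.02; as parts → 02.02.02.03. Scheduled 26%. Osteria agreement on 02.02: wholly obtained → 6% available; preferential 6%; anti-dumping (Osteria, 02.02.02.03): +35%; total 6% + 35% = 41%. → 41%.
Line E: metalworking → 02.01; pneumatic → 02.01.02; reconditioned → 02.01.02.03. Scheduled 20%. Selvast agreement on 02.02.02: 02.01.02.03 not covered. → 20%.
Sum: 8% + 31% + 31% + 41% + 20% = 131%.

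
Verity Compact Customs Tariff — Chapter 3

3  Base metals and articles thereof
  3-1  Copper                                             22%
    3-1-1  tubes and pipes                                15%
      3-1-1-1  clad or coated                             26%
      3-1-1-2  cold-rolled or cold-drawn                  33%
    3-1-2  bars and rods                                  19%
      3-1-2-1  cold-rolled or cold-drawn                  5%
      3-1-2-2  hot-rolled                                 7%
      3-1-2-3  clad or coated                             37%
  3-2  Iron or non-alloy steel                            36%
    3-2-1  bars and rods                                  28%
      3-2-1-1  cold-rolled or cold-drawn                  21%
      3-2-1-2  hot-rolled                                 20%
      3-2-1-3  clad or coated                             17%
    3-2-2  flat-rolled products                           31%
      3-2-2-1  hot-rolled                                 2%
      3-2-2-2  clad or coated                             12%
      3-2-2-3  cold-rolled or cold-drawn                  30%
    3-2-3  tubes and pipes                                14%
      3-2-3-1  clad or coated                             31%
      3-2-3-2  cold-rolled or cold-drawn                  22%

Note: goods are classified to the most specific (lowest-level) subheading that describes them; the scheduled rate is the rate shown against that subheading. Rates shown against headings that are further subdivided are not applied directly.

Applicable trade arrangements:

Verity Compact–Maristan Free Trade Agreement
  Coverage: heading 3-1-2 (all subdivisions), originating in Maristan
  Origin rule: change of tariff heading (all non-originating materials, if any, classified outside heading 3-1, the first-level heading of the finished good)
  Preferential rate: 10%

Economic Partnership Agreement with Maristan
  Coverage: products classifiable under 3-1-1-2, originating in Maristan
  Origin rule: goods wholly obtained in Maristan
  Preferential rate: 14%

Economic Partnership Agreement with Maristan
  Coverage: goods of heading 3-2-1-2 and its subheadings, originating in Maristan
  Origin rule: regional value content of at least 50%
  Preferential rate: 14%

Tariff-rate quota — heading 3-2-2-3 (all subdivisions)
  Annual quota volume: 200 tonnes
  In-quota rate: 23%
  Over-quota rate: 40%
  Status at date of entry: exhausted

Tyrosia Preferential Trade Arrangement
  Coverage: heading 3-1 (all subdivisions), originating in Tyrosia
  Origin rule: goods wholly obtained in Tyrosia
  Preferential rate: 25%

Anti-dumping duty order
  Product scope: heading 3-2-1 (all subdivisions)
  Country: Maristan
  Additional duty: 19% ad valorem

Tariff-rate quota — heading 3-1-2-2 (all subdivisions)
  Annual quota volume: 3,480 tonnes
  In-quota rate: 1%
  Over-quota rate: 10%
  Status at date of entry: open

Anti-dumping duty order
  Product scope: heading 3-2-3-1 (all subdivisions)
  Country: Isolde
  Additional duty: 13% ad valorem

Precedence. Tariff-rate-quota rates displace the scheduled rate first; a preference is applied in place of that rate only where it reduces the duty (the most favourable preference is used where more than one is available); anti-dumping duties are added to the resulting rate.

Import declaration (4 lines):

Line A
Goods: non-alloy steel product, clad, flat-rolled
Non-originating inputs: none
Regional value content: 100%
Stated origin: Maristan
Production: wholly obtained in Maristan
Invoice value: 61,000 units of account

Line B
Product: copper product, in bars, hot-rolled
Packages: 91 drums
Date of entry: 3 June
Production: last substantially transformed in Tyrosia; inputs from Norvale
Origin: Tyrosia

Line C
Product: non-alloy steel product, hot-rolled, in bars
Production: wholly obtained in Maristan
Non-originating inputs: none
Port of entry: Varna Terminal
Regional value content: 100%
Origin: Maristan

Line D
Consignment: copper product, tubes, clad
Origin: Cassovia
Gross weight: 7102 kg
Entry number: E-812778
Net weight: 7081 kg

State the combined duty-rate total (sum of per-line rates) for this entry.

Line A: non-alloy steel → 3-2; flat-rolled → 3-2-2; clad → 3-2-2-2. Scheduled 12%. Maristan agreement on 3-1-2: 3-2-2-2 not covered; Maristan agreement on 3-1-1-2: 3-2-2-2 not covered; Maristan agreement on 3-2-1-2: 3-2-2-2 not covered. → 12%.
Line B: copper → 3-1; in bars → 3-1-2; hot-rolled → 3-1-2-2. Scheduled 7%. quota on 3-1-2-2 open → in-quota 1%; Tyrosia agreement on 3-1: not wholly obtained. → 1%.
Line C: non-alloy steel → 3-2; in bars → 3-2-1; hot-rolled → 3-2-1-2. Scheduled 20%. Maristan agreement on 3-1-2: 3-2-1-2 not covered; Maristan agreement on 3-1-1-2: 3-2-1-2 not covered; Maristan agreement on 3-2-1-2: RVC ≥ 50% → 14% available; preferential 14%; anti-dumping (Maristan, 3-2-1): +19%; total 14% + 19% = 33%. → 33%.
Line D: copper → 3-1; tubes → 3-1-1; clad → 3-1-1-1. Scheduled 26%. No special measure applies. → 26%.
Sum: 12% + 1% + 33% + 26% = 72%.

72%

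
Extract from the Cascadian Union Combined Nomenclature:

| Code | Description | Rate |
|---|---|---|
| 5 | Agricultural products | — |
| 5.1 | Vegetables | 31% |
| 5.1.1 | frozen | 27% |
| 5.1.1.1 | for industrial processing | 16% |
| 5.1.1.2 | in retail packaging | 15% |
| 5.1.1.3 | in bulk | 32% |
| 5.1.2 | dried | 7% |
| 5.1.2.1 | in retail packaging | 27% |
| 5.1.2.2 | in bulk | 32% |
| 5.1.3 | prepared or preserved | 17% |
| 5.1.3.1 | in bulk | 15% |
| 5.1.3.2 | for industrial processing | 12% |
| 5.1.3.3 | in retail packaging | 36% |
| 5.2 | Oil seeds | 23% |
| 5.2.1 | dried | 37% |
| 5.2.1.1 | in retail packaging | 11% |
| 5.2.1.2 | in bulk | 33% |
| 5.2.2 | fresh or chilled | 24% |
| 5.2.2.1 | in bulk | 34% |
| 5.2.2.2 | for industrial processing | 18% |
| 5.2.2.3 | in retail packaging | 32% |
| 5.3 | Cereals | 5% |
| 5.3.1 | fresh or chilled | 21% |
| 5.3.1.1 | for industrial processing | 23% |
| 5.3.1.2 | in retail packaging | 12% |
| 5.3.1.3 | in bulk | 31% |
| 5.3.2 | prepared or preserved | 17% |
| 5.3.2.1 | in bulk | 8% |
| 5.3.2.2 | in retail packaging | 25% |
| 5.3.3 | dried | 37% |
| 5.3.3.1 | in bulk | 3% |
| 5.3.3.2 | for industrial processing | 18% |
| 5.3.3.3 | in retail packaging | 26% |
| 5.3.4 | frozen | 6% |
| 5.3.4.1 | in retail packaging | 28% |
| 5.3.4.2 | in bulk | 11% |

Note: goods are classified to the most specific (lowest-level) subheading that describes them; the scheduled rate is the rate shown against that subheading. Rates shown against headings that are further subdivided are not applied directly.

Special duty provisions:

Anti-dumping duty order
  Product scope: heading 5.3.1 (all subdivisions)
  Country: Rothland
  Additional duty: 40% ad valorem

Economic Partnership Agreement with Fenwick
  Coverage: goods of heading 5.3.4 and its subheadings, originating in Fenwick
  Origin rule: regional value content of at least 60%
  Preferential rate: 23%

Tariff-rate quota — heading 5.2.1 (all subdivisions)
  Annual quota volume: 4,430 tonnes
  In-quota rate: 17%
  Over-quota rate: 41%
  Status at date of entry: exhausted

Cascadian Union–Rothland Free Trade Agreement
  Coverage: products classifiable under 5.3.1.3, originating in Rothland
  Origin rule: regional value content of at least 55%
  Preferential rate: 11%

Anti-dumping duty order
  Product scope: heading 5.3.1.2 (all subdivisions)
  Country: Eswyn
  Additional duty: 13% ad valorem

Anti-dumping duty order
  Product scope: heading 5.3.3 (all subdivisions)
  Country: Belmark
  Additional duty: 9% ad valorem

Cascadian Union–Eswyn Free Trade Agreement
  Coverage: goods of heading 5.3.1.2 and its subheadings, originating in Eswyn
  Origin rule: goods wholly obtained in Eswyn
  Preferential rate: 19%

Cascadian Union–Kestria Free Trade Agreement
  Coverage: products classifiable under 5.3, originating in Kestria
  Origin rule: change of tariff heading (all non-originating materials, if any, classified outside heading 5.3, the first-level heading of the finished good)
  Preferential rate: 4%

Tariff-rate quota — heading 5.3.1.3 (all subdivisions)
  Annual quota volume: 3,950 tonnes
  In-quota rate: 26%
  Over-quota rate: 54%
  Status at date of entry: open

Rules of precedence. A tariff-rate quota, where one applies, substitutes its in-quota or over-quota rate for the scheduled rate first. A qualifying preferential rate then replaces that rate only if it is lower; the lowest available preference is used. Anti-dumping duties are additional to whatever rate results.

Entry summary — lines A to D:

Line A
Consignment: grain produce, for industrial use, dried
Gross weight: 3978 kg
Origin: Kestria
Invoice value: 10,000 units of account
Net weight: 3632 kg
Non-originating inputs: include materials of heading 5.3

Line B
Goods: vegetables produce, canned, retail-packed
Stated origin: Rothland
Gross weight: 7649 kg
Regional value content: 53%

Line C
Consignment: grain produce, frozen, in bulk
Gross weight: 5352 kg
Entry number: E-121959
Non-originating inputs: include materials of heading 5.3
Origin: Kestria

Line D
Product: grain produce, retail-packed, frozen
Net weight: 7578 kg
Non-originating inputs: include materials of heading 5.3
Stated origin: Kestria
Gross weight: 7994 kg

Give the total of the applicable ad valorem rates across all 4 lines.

93%

Line A: grain → 5.3; dried → 5.3.3; for industrial use → 5.3.3.2. Scheduled 18%. Kestria agreement on 5.3: CTH not met. → 18%.
Line B: vegetables → 5.1; canned → 5.1.3; retail-packed → 5.1.3.3. Scheduled 36%. Rothland agreement on 5.3.1.3: 5.1.3.3 not covered. → 36%.
Line C: grain → 5.3; frozen → 5.3.4; in bulk → 5.3.4.2. Scheduled 11%. Kestria agreement on 5.3: CTH not met. → 11%.
Line D: grain → 5.3; frozen → 5.3.4; retail-packed → 5.3.4.1. Scheduled 28%. Kestria agreement on 5.3: CTH not met. → 28%.
Sum: 18% + 36% + 11% + 28% = 93%.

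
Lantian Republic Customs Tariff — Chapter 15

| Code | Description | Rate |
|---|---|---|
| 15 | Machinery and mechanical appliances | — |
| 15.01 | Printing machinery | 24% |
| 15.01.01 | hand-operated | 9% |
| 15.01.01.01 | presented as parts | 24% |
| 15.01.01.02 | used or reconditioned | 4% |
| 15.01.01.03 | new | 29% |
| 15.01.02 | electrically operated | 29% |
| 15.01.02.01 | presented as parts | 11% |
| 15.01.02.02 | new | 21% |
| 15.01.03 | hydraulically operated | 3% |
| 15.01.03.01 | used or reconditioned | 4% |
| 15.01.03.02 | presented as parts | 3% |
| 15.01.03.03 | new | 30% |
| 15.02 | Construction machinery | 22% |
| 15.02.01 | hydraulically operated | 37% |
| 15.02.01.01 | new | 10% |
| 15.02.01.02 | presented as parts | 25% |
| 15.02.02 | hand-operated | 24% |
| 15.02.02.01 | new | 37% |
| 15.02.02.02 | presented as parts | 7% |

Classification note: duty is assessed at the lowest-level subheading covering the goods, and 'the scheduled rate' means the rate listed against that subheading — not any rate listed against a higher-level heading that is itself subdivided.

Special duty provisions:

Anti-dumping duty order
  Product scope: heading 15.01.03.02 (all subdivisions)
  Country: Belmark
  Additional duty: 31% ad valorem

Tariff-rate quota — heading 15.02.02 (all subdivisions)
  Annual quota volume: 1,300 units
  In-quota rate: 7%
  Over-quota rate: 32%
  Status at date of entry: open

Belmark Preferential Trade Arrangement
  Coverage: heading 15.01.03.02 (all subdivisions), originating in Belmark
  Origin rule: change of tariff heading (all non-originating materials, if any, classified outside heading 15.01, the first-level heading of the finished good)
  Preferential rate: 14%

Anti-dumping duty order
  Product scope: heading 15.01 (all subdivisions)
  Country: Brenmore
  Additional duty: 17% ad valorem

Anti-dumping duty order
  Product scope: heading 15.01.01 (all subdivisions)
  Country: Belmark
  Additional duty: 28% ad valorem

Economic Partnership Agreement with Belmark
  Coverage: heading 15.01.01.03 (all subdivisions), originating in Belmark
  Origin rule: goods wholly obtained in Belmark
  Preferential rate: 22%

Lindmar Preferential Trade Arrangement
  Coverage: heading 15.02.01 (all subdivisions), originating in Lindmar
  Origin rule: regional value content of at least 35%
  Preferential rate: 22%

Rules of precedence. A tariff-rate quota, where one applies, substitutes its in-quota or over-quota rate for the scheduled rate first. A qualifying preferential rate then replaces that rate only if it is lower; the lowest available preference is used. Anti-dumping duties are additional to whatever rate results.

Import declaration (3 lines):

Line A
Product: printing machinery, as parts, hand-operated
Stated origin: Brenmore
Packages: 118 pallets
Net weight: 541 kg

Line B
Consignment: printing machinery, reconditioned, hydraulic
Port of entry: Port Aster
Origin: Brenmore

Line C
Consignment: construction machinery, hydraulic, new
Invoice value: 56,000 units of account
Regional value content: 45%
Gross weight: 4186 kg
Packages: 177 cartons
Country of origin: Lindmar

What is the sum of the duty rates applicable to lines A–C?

72%

Line A: printing → 15.01; hand-operated → 15.01.01; as parts → 15.01.01.01. Scheduled 24%. anti-dumping (Brenmore, 15.01): +17%; total 24% + 17% = 41%. → 41%.
Line B: printing → 15.01; hydraulic → 15.01.03; reconditioned → 15.01.03.01. Scheduled 4%. anti-dumping (Brenmore, 15.01): +17%; total 4% + 17% = 21%. → 21%.
Line C: construction → 15.02; hydraulic → 15.02.01; new → 15.02.01.01. Scheduled 10%. Lindmar agreement on 15.02.01: RVC ≥ 35% → 22% available; preference 22% not lower than 10% → no reduction. → 10%.
Sum: 41% + 21% + 10% = 72%.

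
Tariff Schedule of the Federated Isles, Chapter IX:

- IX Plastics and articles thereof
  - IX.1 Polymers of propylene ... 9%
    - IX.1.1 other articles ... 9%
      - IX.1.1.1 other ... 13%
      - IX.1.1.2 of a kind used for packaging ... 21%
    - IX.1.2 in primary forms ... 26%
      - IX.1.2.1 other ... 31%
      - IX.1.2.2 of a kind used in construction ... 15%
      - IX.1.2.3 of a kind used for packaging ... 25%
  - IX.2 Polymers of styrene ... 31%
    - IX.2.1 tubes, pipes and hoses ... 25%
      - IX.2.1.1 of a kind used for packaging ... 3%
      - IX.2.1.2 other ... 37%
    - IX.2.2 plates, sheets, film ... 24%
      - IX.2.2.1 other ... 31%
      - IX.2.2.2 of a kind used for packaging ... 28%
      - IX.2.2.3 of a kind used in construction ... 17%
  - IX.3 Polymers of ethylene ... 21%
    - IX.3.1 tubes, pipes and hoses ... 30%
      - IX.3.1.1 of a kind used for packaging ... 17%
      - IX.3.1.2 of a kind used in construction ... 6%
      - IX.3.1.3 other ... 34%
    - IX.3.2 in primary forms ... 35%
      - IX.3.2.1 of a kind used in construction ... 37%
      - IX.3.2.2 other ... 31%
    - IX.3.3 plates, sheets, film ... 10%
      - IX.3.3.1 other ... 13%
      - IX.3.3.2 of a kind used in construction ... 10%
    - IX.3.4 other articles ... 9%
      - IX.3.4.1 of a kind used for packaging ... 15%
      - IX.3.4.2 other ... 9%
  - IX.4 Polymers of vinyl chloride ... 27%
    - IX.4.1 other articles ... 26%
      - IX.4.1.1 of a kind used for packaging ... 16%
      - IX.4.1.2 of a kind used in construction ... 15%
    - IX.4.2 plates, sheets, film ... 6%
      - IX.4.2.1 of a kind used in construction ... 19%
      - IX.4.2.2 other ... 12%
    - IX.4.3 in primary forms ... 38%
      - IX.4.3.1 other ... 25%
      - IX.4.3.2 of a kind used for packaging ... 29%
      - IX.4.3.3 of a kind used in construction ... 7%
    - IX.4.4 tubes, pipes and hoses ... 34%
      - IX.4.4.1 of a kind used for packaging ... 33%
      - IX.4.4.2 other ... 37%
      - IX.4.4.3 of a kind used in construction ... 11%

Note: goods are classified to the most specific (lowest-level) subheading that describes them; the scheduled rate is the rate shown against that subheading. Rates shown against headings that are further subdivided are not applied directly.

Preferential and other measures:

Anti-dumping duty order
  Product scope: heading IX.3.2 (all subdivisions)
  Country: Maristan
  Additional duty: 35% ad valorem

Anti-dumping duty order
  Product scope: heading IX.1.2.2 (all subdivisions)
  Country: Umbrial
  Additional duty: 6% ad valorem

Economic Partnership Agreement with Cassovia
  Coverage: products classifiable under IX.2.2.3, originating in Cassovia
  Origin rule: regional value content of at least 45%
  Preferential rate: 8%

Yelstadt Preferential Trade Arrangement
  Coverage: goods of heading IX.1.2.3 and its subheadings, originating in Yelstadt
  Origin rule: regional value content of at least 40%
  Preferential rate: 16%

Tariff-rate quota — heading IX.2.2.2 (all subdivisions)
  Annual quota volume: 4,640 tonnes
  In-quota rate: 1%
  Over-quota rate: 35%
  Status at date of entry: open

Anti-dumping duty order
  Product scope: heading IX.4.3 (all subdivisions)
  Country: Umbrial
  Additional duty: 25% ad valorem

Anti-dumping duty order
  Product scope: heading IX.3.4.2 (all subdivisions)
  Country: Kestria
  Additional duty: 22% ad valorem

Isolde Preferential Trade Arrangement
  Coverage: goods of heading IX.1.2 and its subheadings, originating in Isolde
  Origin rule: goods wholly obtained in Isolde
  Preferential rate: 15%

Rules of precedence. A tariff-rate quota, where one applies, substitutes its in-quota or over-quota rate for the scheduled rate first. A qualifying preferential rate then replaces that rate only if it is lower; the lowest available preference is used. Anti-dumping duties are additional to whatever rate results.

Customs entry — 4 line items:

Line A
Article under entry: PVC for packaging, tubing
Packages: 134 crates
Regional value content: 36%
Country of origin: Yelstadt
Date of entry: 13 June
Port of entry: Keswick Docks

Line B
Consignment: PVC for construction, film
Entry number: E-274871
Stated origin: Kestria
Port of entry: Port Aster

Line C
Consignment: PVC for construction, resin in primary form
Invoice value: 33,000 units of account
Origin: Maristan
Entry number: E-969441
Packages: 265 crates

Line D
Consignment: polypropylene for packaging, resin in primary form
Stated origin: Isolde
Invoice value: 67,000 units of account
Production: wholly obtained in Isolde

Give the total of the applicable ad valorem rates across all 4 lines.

74%

Line A: PVC → IX.4; tubing → IX.4.4; for packaging → IX.4.4.1. Scheduled 33%. Yelstadt agreement on IX.1.2.3: IX.4.4.1 not covered. → 33%.
Line B: PVC → IX.4; film → IX.4.2; for construction → IX.4.2.1. Scheduled 19%. No special measure applies. → 19%.
Line C: PVC → IX.4; resin in primary form → IX.4.3; for construction → IX.4.3.3. Scheduled 7%. No special measure applies. → 7%.
Line D: polypropylene → IX.1; resin in primary form → IX.1.2; for packaging → IX.1.2.3. Scheduled 25%. Isolde agreement on IX.1.2: wholly obtained → 15% available; preferential 15%. → 15%.
Sum: 33% + 19% + 7% + 15% = 74%.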